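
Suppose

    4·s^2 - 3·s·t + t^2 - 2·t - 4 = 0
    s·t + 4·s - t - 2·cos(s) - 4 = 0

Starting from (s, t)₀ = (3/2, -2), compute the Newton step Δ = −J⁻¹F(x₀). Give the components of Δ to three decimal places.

(-0.393, 1.422)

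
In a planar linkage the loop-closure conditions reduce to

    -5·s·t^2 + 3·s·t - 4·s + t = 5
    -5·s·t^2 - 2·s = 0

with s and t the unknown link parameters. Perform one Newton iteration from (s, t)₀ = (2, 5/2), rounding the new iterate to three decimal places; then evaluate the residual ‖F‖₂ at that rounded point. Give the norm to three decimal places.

At (2, 5/2): F = (-58.000, -66.500).
Jacobian J = [[-5·t^2 + 3·t - 4, -10·s·t + 3·s + 1], [-5·t^2 - 2, -10·s·t]].
At the point, J = [[-27.750, -43.000], [-33.250, -50.000]] (det J = -42.250).
Solving J·Δ = −F gives Δ = (0.959, -1.967).
Then the next iterate is (s, t)₁ = (2.959, 0.533).
Re-evaluating at (2.959, 0.533): F = (-15.77466, -10.12110), so ‖F‖₂ = 18.742.

18.742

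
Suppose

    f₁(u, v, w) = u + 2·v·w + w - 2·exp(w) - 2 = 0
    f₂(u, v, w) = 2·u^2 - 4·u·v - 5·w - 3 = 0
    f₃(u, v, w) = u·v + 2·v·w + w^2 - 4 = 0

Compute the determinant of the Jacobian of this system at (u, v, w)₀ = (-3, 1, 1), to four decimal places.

J = [[1, 2·w, 2·v - 2·exp(w) + 1], [4·u - 4·v, -4·u, -5], [v, u + 2·w, 2·v + 2·w]].
At the point, J = [[1.0000, 2.0000, -2.436564], [-16.0000, 12.0000, -5.0000], [1.0000, -1.0000, 4.0000]].
det J = 151.2537.

151.2537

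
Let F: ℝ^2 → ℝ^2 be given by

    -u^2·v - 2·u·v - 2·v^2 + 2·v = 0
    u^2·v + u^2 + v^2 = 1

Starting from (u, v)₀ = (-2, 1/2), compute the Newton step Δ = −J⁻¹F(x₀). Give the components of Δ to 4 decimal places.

(-0.5000, -1.6500)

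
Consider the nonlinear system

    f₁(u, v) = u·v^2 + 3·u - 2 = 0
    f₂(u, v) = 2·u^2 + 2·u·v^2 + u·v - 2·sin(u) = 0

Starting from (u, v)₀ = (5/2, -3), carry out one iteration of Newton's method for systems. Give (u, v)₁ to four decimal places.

(3.0498, -0.6935)

At (5/2, -3): F = (28.0000, 48.803056).
Jacobian J = [[v^2 + 3, 2·u·v], [4·u + 2·v^2 + v - 2·cos(u), 4·u·v + u]].
At the point, J = [[12.0000, -15.0000], [26.602287, -27.5000]] (det J = 69.034308).
Solving J·Δ = −F gives Δ = (0.5498, 2.3065).
Then the next iterate is (u, v)₁ = (3.0498, -0.6935).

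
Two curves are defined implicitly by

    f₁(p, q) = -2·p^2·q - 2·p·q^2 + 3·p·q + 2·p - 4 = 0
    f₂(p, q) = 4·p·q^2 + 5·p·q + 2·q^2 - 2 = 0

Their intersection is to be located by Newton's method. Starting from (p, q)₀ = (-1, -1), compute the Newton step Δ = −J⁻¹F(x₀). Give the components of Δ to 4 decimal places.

At (-1, -1): F = (1.0000, 1.0000).
Jacobian J = [[-4·p·q - 2·q^2 + 3·q + 2, -2·p^2 - 4·p·q + 3·p], [4·q^2 + 5·q, 8·p·q + 5·p + 4·q]].
At the point, J = [[-7.0000, -9.0000], [-1.0000, -1.0000]] (det J = -2.0000).
Solving J·Δ = −F gives Δ = (4.0000, -3.0000).

(4.0000, -3.0000)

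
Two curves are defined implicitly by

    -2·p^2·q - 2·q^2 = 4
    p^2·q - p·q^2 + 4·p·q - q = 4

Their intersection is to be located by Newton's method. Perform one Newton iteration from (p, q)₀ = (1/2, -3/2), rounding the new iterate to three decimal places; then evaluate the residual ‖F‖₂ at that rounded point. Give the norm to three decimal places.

At (1/2, -3/2): F = (-7.750, -7.000).
Jacobian J = [[-4·p·q, -2·p^2 - 4·q], [2·p·q - q^2 + 4·q, p^2 - 2·p·q + 4·p - 1]].
At the point, J = [[3.000, 5.500], [-9.750, 2.750]] (det J = 61.875).
Solving J·Δ = −F gives Δ = (-0.278, 1.561).
Then the next iterate is (p, q)₁ = (0.222, 0.061).
Re-evaluating at (0.222, 0.061): F = (-4.01345, -4.00465), so ‖F‖₂ = 5.670.

5.670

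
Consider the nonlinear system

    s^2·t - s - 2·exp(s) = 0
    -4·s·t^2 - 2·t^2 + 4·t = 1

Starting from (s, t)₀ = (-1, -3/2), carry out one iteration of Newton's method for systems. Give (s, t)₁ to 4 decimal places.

At (-1, -3/2): F = (-1.235759, -2.5000).
Jacobian J = [[2·s·t - 2·exp(s) - 1, s^2], [-4·t^2, -8·s·t - 4·t + 4]].
At the point, J = [[1.264241, 1.0000], [-9.0000, -2.0000]] (det J = 6.471518).
Solving J·Δ = −F gives Δ = (-0.7682, 2.2070).
Then the next iterate is (s, t)₁ = (-1.7682, 0.7070).

(-1.7682, 0.7070)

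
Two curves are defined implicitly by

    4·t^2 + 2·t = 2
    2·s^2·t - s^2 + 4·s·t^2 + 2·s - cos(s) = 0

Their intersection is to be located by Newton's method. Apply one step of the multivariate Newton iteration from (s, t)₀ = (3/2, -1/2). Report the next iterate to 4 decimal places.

At (3/2, -1/2): F = (-2.0000, -0.070737).
Jacobian J = [[0, 8·t + 2], [4·s·t - 2·s + 4·t^2 + sin(s) + 2, 2·s^2 + 8·s·t]].
At the point, J = [[0.0000, -2.0000], [-2.002505, -1.5000]] (det J = -4.005010).
Solving J·Δ = −F gives Δ = (0.7137, -1.0000).
Then the next iterate is (s, t)₁ = (2.2137, -1.5000).

(2.2137, -1.5000)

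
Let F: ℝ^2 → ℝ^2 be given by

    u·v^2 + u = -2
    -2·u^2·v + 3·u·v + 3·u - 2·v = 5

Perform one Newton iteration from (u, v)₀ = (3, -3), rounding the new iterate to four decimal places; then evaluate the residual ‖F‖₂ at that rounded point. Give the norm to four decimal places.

At (3, -3): F = (32.0000, 37.0000).
Jacobian J = [[v^2 + 1, 2·u·v], [-4·u·v + 3·v + 3, -2·u^2 + 3·u - 2]].
At the point, J = [[10.0000, -18.0000], [30.0000, -11.0000]] (det J = 430.0000).
Solving J·Δ = −F gives Δ = (-0.7302, 1.3721).
Then the next iterate is (u, v)₁ = (2.2698, -1.6279).
Re-evaluating at (2.2698, -1.6279): F = (10.284903, 10.754033), so ‖F‖₂ = 14.8805.

14.8805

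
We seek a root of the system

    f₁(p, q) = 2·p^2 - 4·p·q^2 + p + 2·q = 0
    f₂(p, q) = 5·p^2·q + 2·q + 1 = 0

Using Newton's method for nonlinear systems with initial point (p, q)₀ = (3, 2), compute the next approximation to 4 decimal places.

(1.7442, 1.5819)

At (3, 2): F = (-23.0000, 95.0000).
Jacobian J = [[4·p - 4·q^2 + 1, -8·p·q + 2], [10·p·q, 5·p^2 + 2]].
At the point, J = [[-3.0000, -46.0000], [60.0000, 47.0000]] (det J = 2619.0000).
Solving J·Δ = −F gives Δ = (-1.2558, -0.4181).
Then the next iterate is (p, q)₁ = (1.7442, 1.5819).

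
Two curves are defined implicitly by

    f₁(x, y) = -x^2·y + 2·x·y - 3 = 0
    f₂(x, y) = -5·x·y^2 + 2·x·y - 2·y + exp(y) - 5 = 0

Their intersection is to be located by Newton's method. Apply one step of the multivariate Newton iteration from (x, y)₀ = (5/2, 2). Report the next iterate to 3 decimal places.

(1.738, 1.257)

At (5/2, 2): F = (-5.500, -41.61094).
Jacobian J = [[-2·x·y + 2·y, -x^2 + 2·x], [-5·y^2 + 2·y, -10·x·y + 2·x + exp(y) - 2]].
At the point, J = [[-6.000, -1.250], [-16.000, -39.61094]] (det J = 217.66566).
Solving J·Δ = −F gives Δ = (-0.762, -0.743).
Then the next iterate is (x, y)₁ = (1.738, 1.257).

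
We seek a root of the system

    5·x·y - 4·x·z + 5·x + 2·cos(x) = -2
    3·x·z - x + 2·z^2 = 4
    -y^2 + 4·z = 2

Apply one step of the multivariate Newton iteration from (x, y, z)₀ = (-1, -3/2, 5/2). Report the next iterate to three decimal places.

At (-1, -3/2, 5/2): F = (15.58060, 2.000, 5.750).
Jacobian J = [[5·y - 4·z - 2·sin(x) + 5, 5·x, -4·x], [3·z - 1, 0, 3·x + 4·z], [0, -2·y, 4]].
At the point, J = [[-10.81706, -5.000, 4.000], [6.500, 0.000, 7.000], [0.000, 3.000, 4.000]] (det J = 435.15822).
Solving J·Δ = −F gives Δ = (1.067, -0.214, -1.277).
Then the next iterate is (x, y, z)₁ = (0.067, -1.714, 1.223).

(0.067, -1.714, 1.223)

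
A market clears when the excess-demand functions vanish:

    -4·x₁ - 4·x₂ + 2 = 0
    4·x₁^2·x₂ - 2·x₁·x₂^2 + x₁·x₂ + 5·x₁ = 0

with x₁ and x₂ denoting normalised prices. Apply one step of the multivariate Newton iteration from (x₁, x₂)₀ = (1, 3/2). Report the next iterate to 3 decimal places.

(0.333, 0.167)

At (1, 3/2): F = (-8.000, 8.000).
Jacobian J = [[-4, -4], [8·x₁·x₂ - 2·x₂^2 + x₂ + 5, 4·x₁^2 - 4·x₁·x₂ + x₁]].
At the point, J = [[-4.000, -4.000], [14.000, -1.000]] (det J = 60.000).
Solving J·Δ = −F gives Δ = (-0.667, -1.333).
Then the next iterate is (x₁, x₂)₁ = (0.333, 0.167).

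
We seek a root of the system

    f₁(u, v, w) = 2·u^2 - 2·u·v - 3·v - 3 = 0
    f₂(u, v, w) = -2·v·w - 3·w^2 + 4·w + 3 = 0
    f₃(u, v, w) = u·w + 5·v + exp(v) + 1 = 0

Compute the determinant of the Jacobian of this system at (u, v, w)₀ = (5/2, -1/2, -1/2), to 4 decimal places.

-433.8747

J = [[4·u - 2·v, -2·u - 3, 0], [0, -2·w, -2·v - 6·w + 4], [w, exp(v) + 5, u]].
At the point, J = [[11.0000, -8.0000, 0.0000], [0.0000, 1.0000, 8.0000], [-0.5000, 5.606531, 2.5000]].
det J = -433.8747.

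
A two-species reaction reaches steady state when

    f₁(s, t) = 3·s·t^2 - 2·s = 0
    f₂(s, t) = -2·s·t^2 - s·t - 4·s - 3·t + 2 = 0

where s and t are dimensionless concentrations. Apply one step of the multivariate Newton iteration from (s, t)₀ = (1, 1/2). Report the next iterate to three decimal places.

At (1, 1/2): F = (-1.250, -4.500).
Jacobian J = [[3·t^2 - 2, 6·s·t], [-2·t^2 - t - 4, -4·s·t - s - 3]].
At the point, J = [[-1.250, 3.000], [-5.000, -6.000]] (det J = 22.500).
Solving J·Δ = −F gives Δ = (-0.933, 0.028).
Then the next iterate is (s, t)₁ = (0.067, 0.528).

(0.067, 0.528)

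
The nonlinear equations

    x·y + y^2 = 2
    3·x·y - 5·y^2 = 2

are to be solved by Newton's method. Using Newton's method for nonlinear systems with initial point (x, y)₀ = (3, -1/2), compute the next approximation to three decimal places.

At (3, -1/2): F = (-3.250, -7.750).
Jacobian J = [[y, x + 2·y], [3·y, 3·x - 10·y]].
At the point, J = [[-0.500, 2.000], [-1.500, 14.000]] (det J = -4.000).
Solving J·Δ = −F gives Δ = (-7.500, -0.250).
Then the next iterate is (x, y)₁ = (-4.500, -0.750).

(-4.500, -0.750)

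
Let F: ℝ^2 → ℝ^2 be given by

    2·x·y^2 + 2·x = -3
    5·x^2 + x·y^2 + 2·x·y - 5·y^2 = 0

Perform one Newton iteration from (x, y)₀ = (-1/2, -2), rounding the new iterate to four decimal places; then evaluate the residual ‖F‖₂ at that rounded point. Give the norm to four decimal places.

3.8119

At (-1/2, -2): F = (-2.0000, -18.7500).
Jacobian J = [[2·y^2 + 2, 4·x·y], [10·x + y^2 + 2·y, 2·x·y + 2·x - 10·y]].
At the point, J = [[10.0000, 4.0000], [-5.0000, 21.0000]] (det J = 230.0000).
Solving J·Δ = −F gives Δ = (-0.1435, 0.8587).
Then the next iterate is (x, y)₁ = (-0.6435, -1.1413).
Re-evaluating at (-0.6435, -1.1413): F = (0.036598, -3.811715), so ‖F‖₂ = 3.8119.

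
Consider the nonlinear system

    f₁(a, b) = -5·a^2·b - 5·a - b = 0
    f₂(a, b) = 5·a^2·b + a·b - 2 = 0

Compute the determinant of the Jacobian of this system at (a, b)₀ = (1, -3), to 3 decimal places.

J = [[-10·a·b - 5, -5·a^2 - 1], [10·a·b + b, 5·a^2 + a]].
At the point, J = [[25.000, -6.000], [-33.000, 6.000]].
det J = -48.000.

-48.000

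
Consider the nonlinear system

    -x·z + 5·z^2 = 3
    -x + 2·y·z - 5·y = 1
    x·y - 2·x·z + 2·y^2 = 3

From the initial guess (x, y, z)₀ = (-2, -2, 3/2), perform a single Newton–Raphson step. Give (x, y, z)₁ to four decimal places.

(10.2222, -6.4444, 1.9167)

At (-2, -2, 3/2): F = (11.2500, 5.0000, 15.0000).
Jacobian J = [[-z, 0, -x + 10·z], [-1, 2·z - 5, 2·y], [y - 2·z, x + 4·y, -2·x]].
At the point, J = [[-1.5000, 0.0000, 17.0000], [-1.0000, -2.0000, -4.0000], [-5.0000, -10.0000, 4.0000]] (det J = 72.0000).
Solving J·Δ = −F gives Δ = (12.2222, -4.4444, 0.4167).
Then the next iterate is (x, y, z)₁ = (10.2222, -6.4444, 1.9167).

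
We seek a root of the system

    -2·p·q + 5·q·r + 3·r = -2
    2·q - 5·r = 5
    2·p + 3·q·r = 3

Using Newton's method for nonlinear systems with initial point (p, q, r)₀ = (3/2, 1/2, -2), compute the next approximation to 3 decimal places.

(1.200, 0.167, -0.933)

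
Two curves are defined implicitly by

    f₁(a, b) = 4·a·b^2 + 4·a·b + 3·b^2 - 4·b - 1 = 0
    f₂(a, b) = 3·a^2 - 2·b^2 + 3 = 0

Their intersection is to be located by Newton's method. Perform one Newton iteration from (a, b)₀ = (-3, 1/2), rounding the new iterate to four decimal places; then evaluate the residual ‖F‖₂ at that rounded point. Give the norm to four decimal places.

At (-3, 1/2): F = (-11.2500, 29.5000).
Jacobian J = [[4·b^2 + 4·b, 8·a·b + 4·a + 6·b - 4], [6·a, -4·b]].
At the point, J = [[3.0000, -25.0000], [-18.0000, -2.0000]] (det J = -456.0000).
Solving J·Δ = −F gives Δ = (1.6667, -0.2500).
Then the next iterate is (a, b)₁ = (-1.3333, 0.2500).
Re-evaluating at (-1.3333, 0.2500): F = (-3.479125, 8.208067), so ‖F‖₂ = 8.9150.

8.9150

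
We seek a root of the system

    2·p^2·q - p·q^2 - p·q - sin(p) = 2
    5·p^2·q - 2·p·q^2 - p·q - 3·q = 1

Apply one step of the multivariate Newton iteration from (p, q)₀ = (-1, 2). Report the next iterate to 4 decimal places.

At (-1, 2): F = (8.841471, 13.0000).
Jacobian J = [[4·p·q - q^2 - q - cos(p), 2·p^2 - 2·p·q - p], [10·p·q - 2·q^2 - q, 5·p^2 - 4·p·q - p - 3]].
At the point, J = [[-14.540302, 7.0000], [-30.0000, 11.0000]] (det J = 50.056675).
Solving J·Δ = −F gives Δ = (-0.1250, -1.5227).
Then the next iterate is (p, q)₁ = (-1.1250, 0.4773).

(-1.1250, 0.4773)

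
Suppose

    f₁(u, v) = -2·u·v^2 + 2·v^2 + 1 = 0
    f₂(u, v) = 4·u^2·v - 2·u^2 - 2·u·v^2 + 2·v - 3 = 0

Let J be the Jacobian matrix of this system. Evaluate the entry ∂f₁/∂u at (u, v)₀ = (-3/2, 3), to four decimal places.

∂f₁/∂u = -2·v^2.
At (-3/2, 3) this is -18.0000.

-18.0000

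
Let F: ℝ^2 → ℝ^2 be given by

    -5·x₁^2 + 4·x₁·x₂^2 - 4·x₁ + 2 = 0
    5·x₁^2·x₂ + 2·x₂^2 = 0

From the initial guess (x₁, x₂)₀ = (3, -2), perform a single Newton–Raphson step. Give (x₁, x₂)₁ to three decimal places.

(1.817, -1.702)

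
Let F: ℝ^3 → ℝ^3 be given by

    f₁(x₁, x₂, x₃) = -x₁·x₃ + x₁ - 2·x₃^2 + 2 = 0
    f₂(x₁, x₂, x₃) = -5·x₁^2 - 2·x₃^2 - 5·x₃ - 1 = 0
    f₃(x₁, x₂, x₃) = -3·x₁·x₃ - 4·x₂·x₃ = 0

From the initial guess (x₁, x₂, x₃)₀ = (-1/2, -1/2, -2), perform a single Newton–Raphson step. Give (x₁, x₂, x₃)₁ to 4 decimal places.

(-1.1082, 0.3512, -0.9030)

At (-1/2, -1/2, -2): F = (-7.5000, -0.2500, -7.0000).
Jacobian J = [[-x₃ + 1, 0, -x₁ - 4·x₃], [-10·x₁, 0, -4·x₃ - 5], [-3·x₃, -4·x₃, -3·x₁ - 4·x₂]].
At the point, J = [[3.0000, 0.0000, 8.5000], [5.0000, 0.0000, 3.0000], [6.0000, 8.0000, 3.5000]] (det J = 268.0000).
Solving J·Δ = −F gives Δ = (-0.6082, 0.8512, 1.0970).
Then the next iterate is (x₁, x₂, x₃)₁ = (-1.1082, 0.3512, -0.9030).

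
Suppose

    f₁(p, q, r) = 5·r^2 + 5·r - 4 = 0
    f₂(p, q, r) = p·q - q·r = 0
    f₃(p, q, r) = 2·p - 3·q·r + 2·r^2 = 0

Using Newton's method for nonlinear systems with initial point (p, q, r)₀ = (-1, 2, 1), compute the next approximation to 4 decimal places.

(-1.4000, 0.0000, 0.6000)

At (-1, 2, 1): F = (6.0000, -4.0000, -6.0000).
Jacobian J = [[0, 0, 10·r + 5], [q, p - r, -q], [2, -3·r, -3·q + 4·r]].
At the point, J = [[0.0000, 0.0000, 15.0000], [2.0000, -2.0000, -2.0000], [2.0000, -3.0000, -2.0000]] (det J = -30.0000).
Solving J·Δ = −F gives Δ = (-0.4000, -2.0000, -0.4000).
Then the next iterate is (p, q, r)₁ = (-1.4000, 0.0000, 0.6000).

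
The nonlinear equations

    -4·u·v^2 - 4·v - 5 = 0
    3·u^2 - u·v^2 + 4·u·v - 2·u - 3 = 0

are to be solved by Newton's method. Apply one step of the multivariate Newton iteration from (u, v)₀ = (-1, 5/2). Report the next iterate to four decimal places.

(-1.8837, 0.4942)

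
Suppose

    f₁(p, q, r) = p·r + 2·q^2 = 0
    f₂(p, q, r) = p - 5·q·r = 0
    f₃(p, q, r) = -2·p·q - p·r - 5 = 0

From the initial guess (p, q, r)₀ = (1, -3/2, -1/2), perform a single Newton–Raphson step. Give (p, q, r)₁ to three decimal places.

(1.794, -0.890, -0.443)

At (1, -3/2, -1/2): F = (4.000, -2.750, -1.500).
Jacobian J = [[r, 4·q, p], [1, -5·r, -5·q], [-2·q - r, -2·p, -p]].
At the point, J = [[-0.500, -6.000, 1.000], [1.000, 2.500, 7.500], [3.500, -2.000, -1.000]] (det J = -180.500).
Solving J·Δ = −F gives Δ = (0.794, 0.610, 0.057).
Then the next iterate is (p, q, r)₁ = (1.794, -0.890, -0.443).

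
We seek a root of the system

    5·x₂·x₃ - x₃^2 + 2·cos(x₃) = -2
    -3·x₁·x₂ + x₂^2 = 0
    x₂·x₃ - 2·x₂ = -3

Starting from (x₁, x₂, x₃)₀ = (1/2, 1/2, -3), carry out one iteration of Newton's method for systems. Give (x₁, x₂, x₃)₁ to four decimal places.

(0.0510, 0.8469, -0.5310)

At (1/2, 1/2, -3): F = (-16.479985, -0.5000, 0.5000).
Jacobian J = [[0, 5·x₃, 5·x₂ - 2·x₃ - 2·sin(x₃)], [-3·x₂, -3·x₁ + 2·x₂, 0], [0, x₃ - 2, x₂]].
At the point, J = [[0.0000, -15.0000, 8.782240], [-1.5000, -0.5000, 0.0000], [0.0000, -5.0000, 0.5000]] (det J = 54.616800).
Solving J·Δ = −F gives Δ = (-0.4490, 0.3469, 2.4690).
Then the next iterate is (x₁, x₂, x₃)₁ = (0.0510, 0.8469, -0.5310).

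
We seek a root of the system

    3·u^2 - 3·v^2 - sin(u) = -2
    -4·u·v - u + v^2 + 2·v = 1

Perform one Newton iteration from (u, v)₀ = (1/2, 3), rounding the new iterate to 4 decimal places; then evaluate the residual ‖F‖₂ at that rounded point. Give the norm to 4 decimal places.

5.9223

At (1/2, 3): F = (-24.729426, 7.5000).
Jacobian J = [[6·u - cos(u), -6·v], [-4·v - 1, -4·u + 2·v + 2]].
At the point, J = [[2.122417, -18.0000], [-13.0000, 6.0000]] (det J = -221.265495).
Solving J·Δ = −F gives Δ = (-0.0605, -1.3810).
Then the next iterate is (u, v)₁ = (0.4395, 1.6190).
Re-evaluating at (0.4395, 1.6190): F = (-5.709489, 1.573459), so ‖F‖₂ = 5.9223.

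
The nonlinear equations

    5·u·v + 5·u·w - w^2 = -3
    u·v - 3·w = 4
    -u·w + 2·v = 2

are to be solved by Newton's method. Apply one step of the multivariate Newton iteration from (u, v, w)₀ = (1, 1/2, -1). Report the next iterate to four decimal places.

(0.5200, 0.6400, -1.2000)

At (1, 1/2, -1): F = (-0.5000, -0.5000, 0.0000).
Jacobian J = [[5·v + 5·w, 5·u, 5·u - 2·w], [v, u, -3], [-w, 2, -u]].
At the point, J = [[-2.5000, 5.0000, 7.0000], [0.5000, 1.0000, -3.0000], [1.0000, 2.0000, -1.0000]] (det J = -25.0000).
Solving J·Δ = −F gives Δ = (-0.4800, 0.1400, -0.2000).
Then the next iterate is (u, v, w)₁ = (0.5200, 0.6400, -1.2000).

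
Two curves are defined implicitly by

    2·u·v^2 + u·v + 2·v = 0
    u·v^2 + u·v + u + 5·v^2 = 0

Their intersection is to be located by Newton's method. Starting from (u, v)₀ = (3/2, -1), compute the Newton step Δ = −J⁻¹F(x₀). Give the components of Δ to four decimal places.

At (3/2, -1): F = (-0.5000, 6.5000).
Jacobian J = [[2·v^2 + v, 4·u·v + u + 2], [v^2 + v + 1, 2·u·v + u + 10·v]].
At the point, J = [[1.0000, -2.5000], [1.0000, -11.5000]] (det J = -9.0000).
Solving J·Δ = −F gives Δ = (2.4444, 0.7778).

(2.4444, 0.7778)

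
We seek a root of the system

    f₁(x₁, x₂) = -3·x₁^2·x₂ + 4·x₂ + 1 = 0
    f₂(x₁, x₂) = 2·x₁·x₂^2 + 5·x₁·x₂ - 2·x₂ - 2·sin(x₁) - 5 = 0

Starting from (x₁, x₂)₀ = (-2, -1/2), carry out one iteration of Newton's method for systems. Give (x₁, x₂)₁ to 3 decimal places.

At (-2, -1/2): F = (5.000, 1.81859).
Jacobian J = [[-6·x₁·x₂, -3·x₁^2 + 4], [2·x₂^2 + 5·x₂ - 2·cos(x₁), 4·x₁·x₂ + 5·x₁ - 2]].
At the point, J = [[-6.000, -8.000], [-1.16771, -8.000]] (det J = 38.65835).
Solving J·Δ = −F gives Δ = (0.658, 0.131).
Then the next iterate is (x₁, x₂)₁ = (-1.342, -0.369).

(-1.342, -0.369)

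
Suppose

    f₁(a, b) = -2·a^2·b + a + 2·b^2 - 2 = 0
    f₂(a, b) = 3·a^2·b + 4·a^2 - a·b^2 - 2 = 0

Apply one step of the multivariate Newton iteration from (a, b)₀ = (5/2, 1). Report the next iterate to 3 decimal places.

(1.313, 1.080)

At (5/2, 1): F = (-10.000, 39.250).
Jacobian J = [[-4·a·b + 1, -2·a^2 + 4·b], [6·a·b + 8·a - b^2, 3·a^2 - 2·a·b]].
At the point, J = [[-9.000, -8.500], [34.000, 13.750]] (det J = 165.250).
Solving J·Δ = −F gives Δ = (-1.187, 0.080).
Then the next iterate is (a, b)₁ = (1.313, 1.080).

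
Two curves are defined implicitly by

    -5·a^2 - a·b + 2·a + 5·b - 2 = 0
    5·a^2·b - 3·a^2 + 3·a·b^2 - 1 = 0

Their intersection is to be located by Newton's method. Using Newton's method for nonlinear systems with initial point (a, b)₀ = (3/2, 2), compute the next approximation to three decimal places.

At (3/2, 2): F = (-3.250, 32.750).
Jacobian J = [[-10·a - b + 2, -a + 5], [10·a·b - 6·a + 3·b^2, 5·a^2 + 6·a·b]].
At the point, J = [[-15.000, 3.500], [33.000, 29.250]] (det J = -554.250).
Solving J·Δ = −F gives Δ = (-0.378, -0.693).
Then the next iterate is (a, b)₁ = (1.122, 1.307).

(1.122, 1.307)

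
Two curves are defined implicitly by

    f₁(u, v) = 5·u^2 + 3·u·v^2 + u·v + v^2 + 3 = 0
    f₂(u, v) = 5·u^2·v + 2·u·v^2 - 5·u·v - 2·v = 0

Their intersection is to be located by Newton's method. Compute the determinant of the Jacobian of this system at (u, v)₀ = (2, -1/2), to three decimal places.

46.000

J = [[10·u + 3·v^2 + v, 6·u·v + u + 2·v], [10·u·v + 2·v^2 - 5·v, 5·u^2 + 4·u·v - 5·u - 2]].
At the point, J = [[20.250, -5.000], [-7.000, 4.000]].
det J = 46.000.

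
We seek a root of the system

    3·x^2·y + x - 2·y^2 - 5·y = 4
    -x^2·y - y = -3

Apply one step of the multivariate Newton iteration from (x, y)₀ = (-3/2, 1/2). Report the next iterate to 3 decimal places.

(-2.947, 0.255)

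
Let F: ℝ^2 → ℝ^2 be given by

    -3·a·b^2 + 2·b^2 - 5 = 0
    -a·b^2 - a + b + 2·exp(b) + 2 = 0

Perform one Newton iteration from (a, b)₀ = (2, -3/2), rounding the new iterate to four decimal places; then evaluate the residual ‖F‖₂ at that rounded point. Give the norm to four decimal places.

25.6659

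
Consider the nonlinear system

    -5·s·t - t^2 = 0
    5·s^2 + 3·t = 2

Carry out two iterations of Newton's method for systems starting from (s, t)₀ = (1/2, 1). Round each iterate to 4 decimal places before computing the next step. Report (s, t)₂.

(0.6482, -0.0175)

At (1/2, 1): F = (-3.5000, 2.2500).
Jacobian J = [[-5·t, -5·s - 2·t], [10·s, 3]].
At the point, J = [[-5.0000, -4.5000], [5.0000, 3.0000]] (det J = 7.5000).
Solving J·Δ = −F gives Δ = (0.0500, -0.8333).
Then the next iterate is (s, t)₁ = (0.5500, 0.1667).
Round to (0.5500, 0.1667) and repeat: F = (-0.486214, 0.0126), J = [[-0.8335, -3.0834], [5.5000, 3.0000]].
Δ = (0.0982, -0.1842), so (s, t)₂ = (0.6482, -0.0175).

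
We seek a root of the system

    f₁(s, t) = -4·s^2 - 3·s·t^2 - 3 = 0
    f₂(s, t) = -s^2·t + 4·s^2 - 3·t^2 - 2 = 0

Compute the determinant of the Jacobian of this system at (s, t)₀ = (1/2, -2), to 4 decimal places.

-224.0000

J = [[-8·s - 3·t^2, -6·s·t], [-2·s·t + 8·s, -s^2 - 6·t]].
At the point, J = [[-16.0000, 6.0000], [6.0000, 11.7500]].
det J = -224.0000.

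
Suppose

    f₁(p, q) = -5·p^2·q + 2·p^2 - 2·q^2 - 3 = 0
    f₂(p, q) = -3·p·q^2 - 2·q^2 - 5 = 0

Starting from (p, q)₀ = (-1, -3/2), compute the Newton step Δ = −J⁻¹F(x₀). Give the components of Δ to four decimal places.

(0.0510, -1.0314)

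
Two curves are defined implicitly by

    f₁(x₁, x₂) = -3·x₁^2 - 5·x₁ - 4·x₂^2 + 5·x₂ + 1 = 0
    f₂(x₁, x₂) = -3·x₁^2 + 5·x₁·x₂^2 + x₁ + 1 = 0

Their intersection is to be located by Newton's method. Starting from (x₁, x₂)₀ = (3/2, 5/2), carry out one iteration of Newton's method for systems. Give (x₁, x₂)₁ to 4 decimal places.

(-0.3511, 2.5110)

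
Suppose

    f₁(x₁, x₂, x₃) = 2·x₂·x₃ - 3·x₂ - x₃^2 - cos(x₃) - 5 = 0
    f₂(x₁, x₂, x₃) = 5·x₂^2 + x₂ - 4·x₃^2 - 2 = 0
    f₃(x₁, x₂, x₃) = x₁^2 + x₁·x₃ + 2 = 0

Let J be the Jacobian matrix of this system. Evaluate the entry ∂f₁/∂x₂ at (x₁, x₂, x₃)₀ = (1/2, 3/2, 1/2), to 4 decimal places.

∂f₁/∂x₂ = 2·x₃ - 3.
At (1/2, 3/2, 1/2) this is -2.0000.

-2.0000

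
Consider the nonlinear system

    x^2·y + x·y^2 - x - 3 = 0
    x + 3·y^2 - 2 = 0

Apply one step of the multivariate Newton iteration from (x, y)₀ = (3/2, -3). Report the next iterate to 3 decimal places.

(-4.091, -1.838)

At (3/2, -3): F = (2.250, 26.500).
Jacobian J = [[2·x·y + y^2 - 1, x^2 + 2·x·y], [1, 6·y]].
At the point, J = [[-1.000, -6.750], [1.000, -18.000]] (det J = 24.750).
Solving J·Δ = −F gives Δ = (-5.591, 1.162).
Then the next iterate is (x, y)₁ = (-4.091, -1.838).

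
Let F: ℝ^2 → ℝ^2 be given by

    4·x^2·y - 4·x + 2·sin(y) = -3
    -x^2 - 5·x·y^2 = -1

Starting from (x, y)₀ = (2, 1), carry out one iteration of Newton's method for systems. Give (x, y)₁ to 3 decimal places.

At (2, 1): F = (12.68294, -13.000).
Jacobian J = [[8·x·y - 4, 4·x^2 + 2·cos(y)], [-2·x - 5·y^2, -10·x·y]].
At the point, J = [[12.000, 17.08060], [-9.000, -20.000]] (det J = -86.27456).
Solving J·Δ = −F gives Δ = (-0.366, -0.485).
Then the next iterate is (x, y)₁ = (1.634, 0.515).

(1.634, 0.515)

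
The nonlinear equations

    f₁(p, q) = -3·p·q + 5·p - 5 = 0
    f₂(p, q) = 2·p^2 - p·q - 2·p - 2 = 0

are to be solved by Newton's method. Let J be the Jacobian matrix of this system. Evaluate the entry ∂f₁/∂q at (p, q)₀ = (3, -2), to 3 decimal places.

-9.000

∂f₁/∂q = -3·p.
At (3, -2) this is -9.000.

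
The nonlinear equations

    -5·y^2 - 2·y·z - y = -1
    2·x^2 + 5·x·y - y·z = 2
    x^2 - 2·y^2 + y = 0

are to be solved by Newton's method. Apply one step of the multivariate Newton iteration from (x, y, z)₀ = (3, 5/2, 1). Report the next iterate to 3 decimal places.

(1.453, 1.358, -0.154)

At (3, 5/2, 1): F = (-37.750, 51.000, -1.000).
Jacobian J = [[0, -10·y - 2·z - 1, -2·y], [4·x + 5·y, 5·x - z, -y], [2·x, -4·y + 1, 0]].
At the point, J = [[0.000, -28.000, -5.000], [24.500, 14.000, -2.500], [6.000, -9.000, 0.000]] (det J = 1942.500).
Solving J·Δ = −F gives Δ = (-1.547, -1.142, -1.154).
Then the next iterate is (x, y, z)₁ = (1.453, 1.358, -0.154).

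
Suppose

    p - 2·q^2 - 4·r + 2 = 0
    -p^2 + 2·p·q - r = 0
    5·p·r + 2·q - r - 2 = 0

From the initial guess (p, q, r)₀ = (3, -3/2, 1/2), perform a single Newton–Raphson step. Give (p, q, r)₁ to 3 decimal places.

(1.322, -0.921, 0.574)

At (3, -3/2, 1/2): F = (-1.500, -18.500, 2.000).
Jacobian J = [[1, -4·q, -4], [-2·p + 2·q, 2·p, -1], [5·r, 2, 5·p - 1]].
At the point, J = [[1.000, 6.000, -4.000], [-9.000, 6.000, -1.000], [2.500, 2.000, 14.000]] (det J = 959.000).
Solving J·Δ = −F gives Δ = (-1.678, 0.579, 0.074).
Then the next iterate is (p, q, r)₁ = (1.322, -0.921, 0.574).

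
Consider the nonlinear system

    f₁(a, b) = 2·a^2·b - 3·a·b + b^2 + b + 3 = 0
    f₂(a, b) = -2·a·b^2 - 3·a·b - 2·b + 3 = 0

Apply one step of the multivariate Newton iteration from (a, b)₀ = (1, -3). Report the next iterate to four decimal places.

(2.1200, -1.5600)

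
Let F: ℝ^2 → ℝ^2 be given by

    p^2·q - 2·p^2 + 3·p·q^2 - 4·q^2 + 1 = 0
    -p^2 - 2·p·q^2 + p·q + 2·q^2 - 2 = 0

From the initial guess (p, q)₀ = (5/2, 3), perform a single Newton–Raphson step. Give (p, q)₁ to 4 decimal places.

At (5/2, 3): F = (38.7500, -27.7500).
Jacobian J = [[2·p·q - 4·p + 3·q^2, p^2 + 6·p·q - 8·q], [-2·p - 2·q^2 + q, -4·p·q + p + 4·q]].
At the point, J = [[32.0000, 27.2500], [-20.0000, -15.5000]] (det J = 49.0000).
Solving J·Δ = −F gives Δ = (-3.1747, 2.3061).
Then the next iterate is (p, q)₁ = (-0.6747, 5.3061).

(-0.6747, 5.3061)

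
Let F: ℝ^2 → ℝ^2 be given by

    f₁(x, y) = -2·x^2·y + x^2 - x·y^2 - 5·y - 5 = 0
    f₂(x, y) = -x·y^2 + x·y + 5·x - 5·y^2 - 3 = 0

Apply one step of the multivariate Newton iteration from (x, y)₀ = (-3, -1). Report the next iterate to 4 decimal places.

At (-3, -1): F = (30.0000, -17.0000).
Jacobian J = [[-4·x·y + 2·x - y^2, -2·x^2 - 2·x·y - 5], [-y^2 + y + 5, -2·x·y + x - 10·y]].
At the point, J = [[-19.0000, -29.0000], [3.0000, 1.0000]] (det J = 68.0000).
Solving J·Δ = −F gives Δ = (6.8088, -3.4265).
Then the next iterate is (x, y)₁ = (3.8088, -4.4265).

(3.8088, -4.4265)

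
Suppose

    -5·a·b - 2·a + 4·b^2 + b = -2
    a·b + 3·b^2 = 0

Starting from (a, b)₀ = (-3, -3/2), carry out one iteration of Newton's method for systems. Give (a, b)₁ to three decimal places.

(-2.350, -0.644)

At (-3, -3/2): F = (-7.000, 11.250).
Jacobian J = [[-5·b - 2, -5·a + 8·b + 1], [b, a + 6·b]].
At the point, J = [[5.500, 4.000], [-1.500, -12.000]] (det J = -60.000).
Solving J·Δ = −F gives Δ = (0.650, 0.856).
Then the next iterate is (a, b)₁ = (-2.350, -0.644).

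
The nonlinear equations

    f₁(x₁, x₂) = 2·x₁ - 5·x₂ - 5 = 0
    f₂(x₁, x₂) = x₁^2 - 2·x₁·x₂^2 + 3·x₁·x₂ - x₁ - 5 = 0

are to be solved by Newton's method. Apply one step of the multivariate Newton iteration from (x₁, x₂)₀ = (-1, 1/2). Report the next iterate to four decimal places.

(-1.8750, -1.7500)

At (-1, 1/2): F = (-9.5000, -4.0000).
Jacobian J = [[2, -5], [2·x₁ - 2·x₂^2 + 3·x₂ - 1, -4·x₁·x₂ + 3·x₁]].
At the point, J = [[2.0000, -5.0000], [-2.0000, -1.0000]] (det J = -12.0000).
Solving J·Δ = −F gives Δ = (-0.8750, -2.2500).
Then the next iterate is (x₁, x₂)₁ = (-1.8750, -1.7500).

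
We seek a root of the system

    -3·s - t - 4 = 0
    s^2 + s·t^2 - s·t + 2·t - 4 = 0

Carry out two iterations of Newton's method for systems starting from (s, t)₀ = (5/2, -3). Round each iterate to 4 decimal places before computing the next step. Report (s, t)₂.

At (5/2, -3): F = (-8.5000, 26.2500).
Jacobian J = [[-3, -1], [2·s + t^2 - t, 2·s·t - s + 2]].
At the point, J = [[-3.0000, -1.0000], [17.0000, -15.5000]] (det J = 63.5000).
Solving J·Δ = −F gives Δ = (-2.4882, -1.0354).
Then the next iterate is (s, t)₁ = (0.0118, -4.0354).
Round to (0.0118, -4.0354) and repeat: F = (0.0000, -11.830886), J = [[-3.0000, -1.0000], [20.343453, 1.892965]].
Δ = (0.8068, -2.4203), so (s, t)₂ = (0.8186, -6.4557).

(0.8186, -6.4557)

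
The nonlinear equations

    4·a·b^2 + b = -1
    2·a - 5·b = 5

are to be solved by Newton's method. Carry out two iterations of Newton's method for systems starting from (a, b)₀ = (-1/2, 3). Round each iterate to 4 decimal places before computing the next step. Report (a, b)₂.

(-0.6398, -1.2559)

At (-1/2, 3): F = (-14.0000, -21.0000).
Jacobian J = [[4·b^2, 8·a·b + 1], [2, -5]].
At the point, J = [[36.0000, -11.0000], [2.0000, -5.0000]] (det J = -158.0000).
Solving J·Δ = −F gives Δ = (-1.0190, -4.6076).
Then the next iterate is (a, b)₁ = (-1.5190, -1.6076).
Round to (-1.5190, -1.6076) and repeat: F = (-16.310279, 0.0000), J = [[10.337511, 20.535555], [2.0000, -5.0000]].
Δ = (0.8792, 0.3517), so (a, b)₂ = (-0.6398, -1.2559).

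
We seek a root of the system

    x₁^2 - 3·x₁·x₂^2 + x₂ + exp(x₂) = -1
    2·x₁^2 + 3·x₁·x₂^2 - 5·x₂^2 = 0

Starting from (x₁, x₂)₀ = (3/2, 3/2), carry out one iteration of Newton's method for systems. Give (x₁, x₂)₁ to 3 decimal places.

At (3/2, 3/2): F = (-0.89331, 3.375).
Jacobian J = [[2·x₁ - 3·x₂^2, -6·x₁·x₂ + exp(x₂) + 1], [4·x₁ + 3·x₂^2, 6·x₁·x₂ - 10·x₂]].
At the point, J = [[-3.750, -8.01831], [12.750, -1.500]] (det J = 107.85846).
Solving J·Δ = −F gives Δ = (-0.263, 0.012).
Then the next iterate is (x₁, x₂)₁ = (1.237, 1.512).

(1.237, 1.512)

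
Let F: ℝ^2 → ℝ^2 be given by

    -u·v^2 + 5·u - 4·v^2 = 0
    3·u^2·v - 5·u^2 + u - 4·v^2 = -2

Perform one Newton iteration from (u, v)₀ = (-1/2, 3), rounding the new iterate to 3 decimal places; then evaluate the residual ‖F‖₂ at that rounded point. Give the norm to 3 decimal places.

At (-1/2, 3): F = (-34.000, -33.500).
Jacobian J = [[-v^2 + 5, -2·u·v - 8·v], [6·u·v - 10·u + 1, 3·u^2 - 8·v]].
At the point, J = [[-4.000, -21.000], [-3.000, -23.250]] (det J = 30.000).
Solving J·Δ = −F gives Δ = (-2.900, -1.067).
Then the next iterate is (u, v)₁ = (-3.400, 1.933).
Re-evaluating at (-3.400, 1.933): F = (-19.24189, -7.10952), so ‖F‖₂ = 20.513.

20.513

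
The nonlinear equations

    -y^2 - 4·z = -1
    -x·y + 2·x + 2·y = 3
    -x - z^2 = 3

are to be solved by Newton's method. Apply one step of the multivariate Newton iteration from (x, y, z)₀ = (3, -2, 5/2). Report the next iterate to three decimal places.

At (3, -2, 5/2): F = (-13.000, 5.000, -12.250).
Jacobian J = [[0, -2·y, -4], [-y + 2, -x + 2, 0], [-1, 0, -2·z]].
At the point, J = [[0.000, 4.000, -4.000], [4.000, -1.000, 0.000], [-1.000, 0.000, -5.000]] (det J = 84.000).
Solving J·Δ = −F gives Δ = (-1.000, 1.000, -2.250).
Then the next iterate is (x, y, z)₁ = (2.000, -1.000, 0.250).

(2.000, -1.000, 0.250)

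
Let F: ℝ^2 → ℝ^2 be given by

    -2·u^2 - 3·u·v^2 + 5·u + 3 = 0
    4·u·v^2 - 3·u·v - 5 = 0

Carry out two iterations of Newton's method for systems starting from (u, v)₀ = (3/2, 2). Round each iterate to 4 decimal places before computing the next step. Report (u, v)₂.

At (3/2, 2): F = (-12.0000, 10.0000).
Jacobian J = [[-4·u - 3·v^2 + 5, -6·u·v], [4·v^2 - 3·v, 8·u·v - 3·u]].
At the point, J = [[-13.0000, -18.0000], [10.0000, 19.5000]] (det J = -73.5000).
Solving J·Δ = −F gives Δ = (-0.7347, -0.1361).
Then the next iterate is (u, v)₁ = (0.7653, 1.8639).
Round to (0.7653, 1.8639) and repeat: F = (-2.321108, 1.355658), J = [[-8.483570, -8.558656], [8.304793, 9.115641]].
Δ = (-1.5276, 1.2430), so (u, v)₂ = (-0.7623, 3.1069).

(-0.7623, 3.1069)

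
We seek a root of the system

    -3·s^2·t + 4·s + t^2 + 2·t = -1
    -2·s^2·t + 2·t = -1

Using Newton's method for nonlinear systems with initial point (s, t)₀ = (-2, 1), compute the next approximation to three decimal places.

(-0.250, 2.500)

At (-2, 1): F = (-16.000, -5.000).
Jacobian J = [[-6·s·t + 4, -3·s^2 + 2·t + 2], [-4·s·t, -2·s^2 + 2]].
At the point, J = [[16.000, -8.000], [8.000, -6.000]] (det J = -32.000).
Solving J·Δ = −F gives Δ = (1.750, 1.500).
Then the next iterate is (s, t)₁ = (-0.250, 2.500).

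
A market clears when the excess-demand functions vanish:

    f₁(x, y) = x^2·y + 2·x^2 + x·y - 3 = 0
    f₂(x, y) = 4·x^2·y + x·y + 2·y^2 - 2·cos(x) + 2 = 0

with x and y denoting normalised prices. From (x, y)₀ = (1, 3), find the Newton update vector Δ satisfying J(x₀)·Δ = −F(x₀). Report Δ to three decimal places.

(-0.105, -1.818)

At (1, 3): F = (5.000, 33.91940).
Jacobian J = [[2·x·y + 4·x + y, x^2 + x], [8·x·y + y + 2·sin(x), 4·x^2 + x + 4·y]].
At the point, J = [[13.000, 2.000], [28.68294, 17.000]] (det J = 163.63412).
Solving J·Δ = −F gives Δ = (-0.105, -1.818).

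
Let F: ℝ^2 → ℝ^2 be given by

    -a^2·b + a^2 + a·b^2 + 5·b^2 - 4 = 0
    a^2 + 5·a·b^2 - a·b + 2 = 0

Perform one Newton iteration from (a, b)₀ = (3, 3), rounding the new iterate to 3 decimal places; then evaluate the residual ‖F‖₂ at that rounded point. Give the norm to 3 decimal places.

At (3, 3): F = (50.000, 137.000).
Jacobian J = [[-2·a·b + 2·a + b^2, -a^2 + 2·a·b + 10·b], [2·a + 5·b^2 - b, 10·a·b - a]].
At the point, J = [[-3.000, 39.000], [48.000, 87.000]] (det J = -2133.000).
Solving J·Δ = −F gives Δ = (-0.466, -1.318).
Then the next iterate is (a, b)₁ = (2.534, 1.682).
Re-evaluating at (2.534, 1.682): F = (12.93539, 40.00397), so ‖F‖₂ = 42.043.

42.043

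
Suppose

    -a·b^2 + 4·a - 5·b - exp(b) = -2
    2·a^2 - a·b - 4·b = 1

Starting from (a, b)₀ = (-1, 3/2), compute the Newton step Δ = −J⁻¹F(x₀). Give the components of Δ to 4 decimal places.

(0.3059, -1.7274)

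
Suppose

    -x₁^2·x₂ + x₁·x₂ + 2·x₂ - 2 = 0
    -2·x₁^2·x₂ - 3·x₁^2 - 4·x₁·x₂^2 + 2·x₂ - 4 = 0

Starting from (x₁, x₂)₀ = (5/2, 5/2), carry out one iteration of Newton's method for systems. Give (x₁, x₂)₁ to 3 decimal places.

At (5/2, 5/2): F = (-6.375, -111.500).
Jacobian J = [[-2·x₁·x₂ + x₂, -x₁^2 + x₁ + 2], [-4·x₁·x₂ - 6·x₁ - 4·x₂^2, -2·x₁^2 - 8·x₁·x₂ + 2]].
At the point, J = [[-10.000, -1.750], [-65.000, -60.500]] (det J = 491.250).
Solving J·Δ = −F gives Δ = (-0.388, -1.426).
Then the next iterate is (x₁, x₂)₁ = (2.112, 1.074).

(2.112, 1.074)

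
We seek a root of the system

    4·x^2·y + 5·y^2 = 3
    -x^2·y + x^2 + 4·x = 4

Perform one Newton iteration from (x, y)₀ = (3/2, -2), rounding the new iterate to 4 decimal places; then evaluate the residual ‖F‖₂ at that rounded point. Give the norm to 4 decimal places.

2.8284

At (3/2, -2): F = (-1.0000, 8.7500).
Jacobian J = [[8·x·y, 4·x^2 + 10·y], [-2·x·y + 2·x + 4, -x^2]].
At the point, J = [[-24.0000, -11.0000], [13.0000, -2.2500]] (det J = 197.0000).
Solving J·Δ = −F gives Δ = (-0.5000, 1.0000).
Then the next iterate is (x, y)₁ = (1.0000, -1.0000).
Re-evaluating at (1.0000, -1.0000): F = (-2.0000, 2.0000), so ‖F‖₂ = 2.8284.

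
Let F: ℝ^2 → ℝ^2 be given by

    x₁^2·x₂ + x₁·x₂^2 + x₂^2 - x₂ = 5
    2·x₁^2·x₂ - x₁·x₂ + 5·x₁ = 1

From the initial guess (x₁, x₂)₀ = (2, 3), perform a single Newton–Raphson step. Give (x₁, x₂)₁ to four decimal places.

(1.0929, 2.4310)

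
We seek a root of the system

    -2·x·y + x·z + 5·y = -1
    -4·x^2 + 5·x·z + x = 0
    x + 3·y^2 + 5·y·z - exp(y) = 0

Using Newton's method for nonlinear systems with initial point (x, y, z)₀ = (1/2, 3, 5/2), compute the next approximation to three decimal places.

(-0.065, -1.038, 2.347)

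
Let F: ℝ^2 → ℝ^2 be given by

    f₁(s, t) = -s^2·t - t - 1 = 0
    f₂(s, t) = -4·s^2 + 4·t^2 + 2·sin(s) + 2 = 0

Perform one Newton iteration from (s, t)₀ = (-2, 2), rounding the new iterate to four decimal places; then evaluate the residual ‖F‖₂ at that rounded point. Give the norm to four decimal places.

At (-2, 2): F = (-11.0000, 0.181405).
Jacobian J = [[-2·s·t, -s^2 - 1], [-8·s + 2·cos(s), 8·t]].
At the point, J = [[8.0000, -5.0000], [15.167706, 16.0000]] (det J = 203.838532).
Solving J·Δ = −F gives Δ = (0.8590, -0.8256).
Then the next iterate is (s, t)₁ = (-1.1410, 1.1744).
Re-evaluating at (-1.1410, 1.1744): F = (-3.703329, 0.491236), so ‖F‖₂ = 3.7358.

3.7358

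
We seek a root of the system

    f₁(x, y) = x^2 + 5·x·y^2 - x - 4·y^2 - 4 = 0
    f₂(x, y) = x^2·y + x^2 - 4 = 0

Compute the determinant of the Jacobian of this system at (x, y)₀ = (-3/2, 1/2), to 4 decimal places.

-57.9375

J = [[2·x + 5·y^2 - 1, 10·x·y - 8·y], [2·x·y + 2·x, x^2]].
At the point, J = [[-2.7500, -11.5000], [-4.5000, 2.2500]].
det J = -57.9375.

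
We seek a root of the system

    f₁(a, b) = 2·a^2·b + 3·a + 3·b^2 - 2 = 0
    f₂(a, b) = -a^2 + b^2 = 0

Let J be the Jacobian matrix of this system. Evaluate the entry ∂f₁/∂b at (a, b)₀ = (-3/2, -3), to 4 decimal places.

-13.5000

∂f₁/∂b = 2·a^2 + 6·b.
At (-3/2, -3) this is -13.5000.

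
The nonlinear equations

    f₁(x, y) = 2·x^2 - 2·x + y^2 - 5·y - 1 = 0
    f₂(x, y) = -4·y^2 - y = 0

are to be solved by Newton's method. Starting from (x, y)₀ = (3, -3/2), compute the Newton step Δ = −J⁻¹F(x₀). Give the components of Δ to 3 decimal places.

(-1.530, 0.682)

At (3, -3/2): F = (20.750, -7.500).
Jacobian J = [[4·x - 2, 2·y - 5], [0, -8·y - 1]].
At the point, J = [[10.000, -8.000], [0.000, 11.000]] (det J = 110.000).
Solving J·Δ = −F gives Δ = (-1.530, 0.682).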